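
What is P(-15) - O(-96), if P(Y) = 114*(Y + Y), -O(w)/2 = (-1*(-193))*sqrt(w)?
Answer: -3420 + 1544*I*sqrt(6) ≈ -3420.0 + 3782.0*I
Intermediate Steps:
O(w) = -386*sqrt(w) (O(w) = -2*(-1*(-193))*sqrt(w) = -386*sqrt(w))
P(Y) = 228*Y (P(Y) = 114*(2*Y) = 228*Y)
P(-15) - O(-96) = 228*(-15) - (-386)*sqrt(-96) = -3420 - (-386)*4*I*sqrt(6) = -3420 - (-1544)*I*sqrt(6) = -3420 + 1544*I*sqrt(6)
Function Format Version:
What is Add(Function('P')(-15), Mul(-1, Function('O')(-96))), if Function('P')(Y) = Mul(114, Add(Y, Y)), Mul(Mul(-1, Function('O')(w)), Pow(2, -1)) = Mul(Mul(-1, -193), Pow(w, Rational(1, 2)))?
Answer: Add(-3420, Mul(1544, I, Pow(6, Rational(1, 2)))) ≈ Add(-3420.0, Mul(3782.0, I))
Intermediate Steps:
Function('O')(w) = Mul(-386, Pow(w, Rational(1, 2))) (Function('O')(w) = Mul(-2, Mul(Mul(-1, -193), Pow(w, Rational(1, 2)))) = Mul(-2, Mul(193, Pow(w, Rational(1, 2)))) = Mul(-386, Pow(w, Rational(1, 2))))
Function('P')(Y) = Mul(228, Y) (Function('P')(Y) = Mul(114, Mul(2, Y)) = Mul(228, Y))
Add(Function('P')(-15), Mul(-1, Function('O')(-96))) = Add(Mul(228, -15), Mul(-1, Mul(-386, Pow(-96, Rational(1, 2))))) = Add(-3420, Mul(-1, Mul(-386, Mul(4, I, Pow(6, Rational(1, 2)))))) = Add(-3420, Mul(-1, Mul(-1544, I, Pow(6, Rational(1, 2))))) = Add(-3420, Mul(1544, I, Pow(6, Rational(1, 2))))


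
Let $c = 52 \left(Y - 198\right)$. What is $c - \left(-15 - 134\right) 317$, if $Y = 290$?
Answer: $52017$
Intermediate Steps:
$c = 4784$ ($c = 52 \left(290 - 198\right) = 52 \cdot 92 = 4784$)
$c - \left(-15 - 134\right) 317 = 4784 - \left(-15 - 134\right) 317 = 4784 - \left(-149\right) 317 = 4784 - -47233 = 4784 + 47233 = 52017$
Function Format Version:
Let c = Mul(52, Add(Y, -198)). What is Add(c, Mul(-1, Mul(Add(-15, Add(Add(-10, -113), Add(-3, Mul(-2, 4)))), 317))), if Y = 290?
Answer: 52017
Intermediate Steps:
c = 4784 (c = Mul(52, Add(290, -198)) = Mul(52, 92) = 4784)
Add(c, Mul(-1, Mul(Add(-15, Add(Add(-10, -113), Add(-3, Mul(-2, 4)))), 317))) = Add(4784, Mul(-1, Mul(Add(-15, Add(Add(-10, -113), Add(-3, Mul(-2, 4)))), 317))) = Add(4784, Mul(-1, Mul(Add(-15, Add(-123, Add(-3, -8))), 317))) = Add(4784, Mul(-1, Mul(Add(-15, Add(-123, -11)), 317))) = Add(4784, Mul(-1, Mul(Add(-15, -134), 317))) = Add(4784, Mul(-1, Mul(-149, 317))) = Add(4784, Mul(-1, -47233)) = Add(4784, 47233) = 52017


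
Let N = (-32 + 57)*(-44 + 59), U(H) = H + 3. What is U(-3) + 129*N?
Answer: 48375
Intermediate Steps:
U(H) = 3 + H
N = 375 (N = 25*15 = 375)
U(-3) + 129*N = (3 - 3) + 129*375 = 0 + 48375 = 48375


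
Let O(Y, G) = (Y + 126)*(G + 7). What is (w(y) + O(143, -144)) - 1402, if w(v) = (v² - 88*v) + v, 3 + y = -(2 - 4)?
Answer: -38167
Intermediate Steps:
y = -1 (y = -3 - (2 - 4) = -3 - 1*(-2) = -3 + 2 = -1)
O(Y, G) = (7 + G)*(126 + Y) (O(Y, G) = (126 + Y)*(7 + G) = (7 + G)*(126 + Y))
w(v) = v² - 87*v
(w(y) + O(143, -144)) - 1402 = (-(-87 - 1) + (882 + 7*143 + 126*(-144) - 144*143)) - 1402 = (-1*(-88) + (882 + 1001 - 18144 - 20592)) - 1402 = (88 - 36853) - 1402 = -36765 - 1402 = -38167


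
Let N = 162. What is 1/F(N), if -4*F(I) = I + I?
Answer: -1/81 ≈ -0.012346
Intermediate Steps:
F(I) = -I/2 (F(I) = -(I + I)/4 = -I/2)
1/F(N) = 1/(-½*162) = 1/(-81) = -1/81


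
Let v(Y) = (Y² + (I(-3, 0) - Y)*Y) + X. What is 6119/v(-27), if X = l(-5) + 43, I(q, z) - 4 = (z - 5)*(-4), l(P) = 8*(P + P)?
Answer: -6119/685 ≈ -8.9328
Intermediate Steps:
l(P) = 16*P (l(P) = 8*(2*P) = 16*P)
I(q, z) = 24 - 4*z (I(q, z) = 4 + (z - 5)*(-4) = 4 + (-5 + z)*(-4) = 4 + (20 - 4*z) = 24 - 4*z)
X = -37 (X = 16*(-5) + 43 = -80 + 43 = -37)
v(Y) = -37 + Y² + Y*(24 - Y) (v(Y) = (Y² + ((24 - 4*0) - Y)*Y) - 37 = (Y² + ((24 + 0) - Y)*Y) - 37 = (Y² + (24 - Y)*Y) - 37 = (Y² + Y*(24 - Y)) - 37 = -37 + Y² + Y*(24 - Y))
6119/v(-27) = 6119/(-37 + 24*(-27)) = 6119/(-37 - 648) = 6119/(-685) = 6119*(-1/685) = -6119/685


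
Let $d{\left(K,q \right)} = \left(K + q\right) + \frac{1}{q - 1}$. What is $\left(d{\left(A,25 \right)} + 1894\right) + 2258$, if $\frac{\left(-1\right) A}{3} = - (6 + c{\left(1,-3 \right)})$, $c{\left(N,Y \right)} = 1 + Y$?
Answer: $\frac{100537}{24} \approx 4189.0$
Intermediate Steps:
$A = 12$ ($A = - 3 \left(- (6 + \left(1 - 3\right))\right) = - 3 \left(- (6 - 2)\right) = - 3 \left(\left(-1\right) 4\right) = \left(-3\right) \left(-4\right) = 12$)
$d{\left(K,q \right)} = K + q + \frac{1}{-1 + q}$ ($d{\left(K,q \right)} = \left(K + q\right) + \frac{1}{-1 + q} = K + q + \frac{1}{-1 + q}$)
$\left(d{\left(A,25 \right)} + 1894\right) + 2258 = \left(\frac{1 + 25^{2} - 12 - 25 + 12 \cdot 25}{-1 + 25} + 1894\right) + 2258 = \left(\frac{1 + 625 - 12 - 25 + 300}{24} + 1894\right) + 2258 = \left(\frac{1}{24} \cdot 889 + 1894\right) + 2258 = \left(\frac{889}{24} + 1894\right) + 2258 = \frac{46345}{24} + 2258 = \frac{100537}{24}$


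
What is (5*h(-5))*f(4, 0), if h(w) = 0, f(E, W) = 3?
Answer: 0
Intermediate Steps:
(5*h(-5))*f(4, 0) = (5*0)*3 = 0*3 = 0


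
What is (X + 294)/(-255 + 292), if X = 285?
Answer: 579/37 ≈ 15.649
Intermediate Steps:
(X + 294)/(-255 + 292) = (285 + 294)/(-255 + 292) = 579/37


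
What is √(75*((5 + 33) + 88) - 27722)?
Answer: 4*I*√1142 ≈ 135.17*I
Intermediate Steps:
√(75*((5 + 33) + 88) - 27722) = √(75*(38 + 88) - 27722) = √(75*126 - 27722) = √(9450 - 27722) = √(-18272) = 4*I*√1142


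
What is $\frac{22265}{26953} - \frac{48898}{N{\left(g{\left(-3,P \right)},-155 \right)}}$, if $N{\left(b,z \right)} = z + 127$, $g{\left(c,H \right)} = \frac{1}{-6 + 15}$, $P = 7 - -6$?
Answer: $\frac{659285607}{377342} \approx 1747.2$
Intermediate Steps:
$P = 13$ ($P = 7 + 6 = 13$)
$g{\left(c,H \right)} = \frac{1}{9}$
$N{\left(b,z \right)} = 127 + z$
$\frac{22265}{26953} - \frac{48898}{N{\left(g{\left(-3,P \right)},-155 \right)}} = \frac{22265}{26953} - \frac{48898}{127 - 155} = 22265 \cdot \frac{1}{26953} - \frac{48898}{-28} = \frac{22265}{26953} - - \frac{24449}{14} = \frac{22265}{26953} + \frac{24449}{14} = \frac{659285607}{377342}$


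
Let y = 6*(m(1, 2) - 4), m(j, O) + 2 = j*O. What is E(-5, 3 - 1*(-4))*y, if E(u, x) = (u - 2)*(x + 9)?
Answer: 2688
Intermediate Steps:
m(j, O) = -2 + O*j (m(j, O) = -2 + j*O = -2 + O*j)
E(u, x) = (-2 + u)*(9 + x)
y = -24 (y = 6*((-2 + 2*1) - 4) = 6*((-2 + 2) - 4) = 6*(0 - 4) = 6*(-4) = -24)
E(-5, 3 - 1*(-4))*y = (-18 - 2*(3 - 1*(-4)) + 9*(-5) - 5*(3 - 1*(-4)))*(-24) = (-18 - 2*(3 + 4) - 45 - 5*(3 + 4))*(-24) = (-18 - 2*7 - 45 - 5*7)*(-24) = (-18 - 14 - 45 - 35)*(-24) = -112*(-24) = 2688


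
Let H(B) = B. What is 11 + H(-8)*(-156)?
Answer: 1259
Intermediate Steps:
11 + H(-8)*(-156) = 11 - 8*(-156) = 11 + 1248 = 1259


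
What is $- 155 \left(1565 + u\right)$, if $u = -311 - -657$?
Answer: $-296205$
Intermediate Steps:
$u = 346$ ($u = -311 + 657 = 346$)
$- 155 \left(1565 + u\right) = - 155 \left(1565 + 346\right) = \left(-155\right) 1911 = -296205$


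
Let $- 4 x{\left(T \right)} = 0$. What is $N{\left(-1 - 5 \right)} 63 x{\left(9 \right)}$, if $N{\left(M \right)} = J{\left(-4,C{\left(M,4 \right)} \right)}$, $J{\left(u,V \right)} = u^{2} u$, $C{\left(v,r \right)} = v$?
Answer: $0$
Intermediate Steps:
$J{\left(u,V \right)} = u^{3}$
$N{\left(M \right)} = -64$ ($N{\left(M \right)} = \left(-4\right)^{3} = -64$)
$x{\left(T \right)} = 0$ ($x{\left(T \right)} = \left(- \frac{1}{4}\right) 0 = 0$)
$N{\left(-1 - 5 \right)} 63 x{\left(9 \right)} = \left(-64\right) 63 \cdot 0 = \left(-4032\right) 0 = 0$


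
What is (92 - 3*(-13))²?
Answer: 17161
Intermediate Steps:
(92 - 3*(-13))² = (92 + 39)² = 131² = 17161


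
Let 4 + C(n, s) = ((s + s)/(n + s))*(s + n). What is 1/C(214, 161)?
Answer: 1/318 ≈ 0.0031447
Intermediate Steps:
C(n, s) = -4 + 2*s (C(n, s) = -4 + ((s + s)/(n + s))*(s + n) = -4 + ((2*s)/(n + s))*(n + s) = -4 + (2*s/(n + s))*(n + s) = -4 + 2*s)
1/C(214, 161) = 1/(-4 + 2*161) = 1/(-4 + 322) = 1/318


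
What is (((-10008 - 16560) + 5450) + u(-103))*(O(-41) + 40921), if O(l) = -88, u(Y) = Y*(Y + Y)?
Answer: 4083300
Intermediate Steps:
u(Y) = 2*Y² (u(Y) = Y*(2*Y) = 2*Y²)
(((-10008 - 16560) + 5450) + u(-103))*(O(-41) + 40921) = (((-10008 - 16560) + 5450) + 2*(-103)²)*(-88 + 40921) = ((-26568 + 5450) + 2*10609)*40833 = (-21118 + 21218)*40833 = 100*40833 = 4083300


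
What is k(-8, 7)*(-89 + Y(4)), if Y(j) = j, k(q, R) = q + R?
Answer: 85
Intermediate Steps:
k(q, R) = R + q
k(-8, 7)*(-89 + Y(4)) = (7 - 8)*(-89 + 4) = -1*(-85) = 85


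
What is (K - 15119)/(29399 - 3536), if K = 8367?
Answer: -6752/25863 ≈ -0.26107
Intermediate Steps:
(K - 15119)/(29399 - 3536) = (8367 - 15119)/(29399 - 3536) = -6752/25863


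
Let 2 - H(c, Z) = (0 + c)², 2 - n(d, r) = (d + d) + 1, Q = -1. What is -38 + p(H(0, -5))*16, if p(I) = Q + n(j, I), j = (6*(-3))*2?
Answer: 1114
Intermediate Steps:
j = -36 (j = -18*2 = -36)
n(d, r) = 1 - 2*d (n(d, r) = 2 - ((d + d) + 1) = 2 - (2*d + 1) = 2 - (1 + 2*d) = 2 + (-1 - 2*d) = 1 - 2*d)
H(c, Z) = 2 - c² (H(c, Z) = 2 - (0 + c)² = 2 - c²)
p(I) = 72 (p(I) = -1 + (1 - 2*(-36)) = -1 + (1 + 72) = -1 + 73 = 72)
-38 + p(H(0, -5))*16 = -38 + 72*16 = -38 + 1152 = 1114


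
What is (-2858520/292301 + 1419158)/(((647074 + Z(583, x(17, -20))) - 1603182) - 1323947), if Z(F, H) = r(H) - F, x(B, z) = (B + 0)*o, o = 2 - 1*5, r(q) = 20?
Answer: -207409222019/333313461009 ≈ -0.62226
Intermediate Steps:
o = -3 (o = 2 - 5 = -3)
x(B, z) = -3*B (x(B, z) = (B + 0)*(-3) = B*(-3) = -3*B)
Z(F, H) = 20 - F
(-2858520/292301 + 1419158)/(((647074 + Z(583, x(17, -20))) - 1603182) - 1323947) = (-2858520/292301 + 1419158)/(((647074 + (20 - 1*583)) - 1603182) - 1323947) = (-2858520*1/292301 + 1419158)/(((647074 + (20 - 583)) - 1603182) - 1323947) = (-2858520/292301 + 1419158)/(((647074 - 563) - 1603182) - 1323947) = 414818444038/(292301*((646511 - 1603182) - 1323947)) = 414818444038/(292301*(-956671 - 1323947)) = (414818444038/292301)/(-2280618) = (414818444038/292301)*(-1/2280618) = -207409222019/333313461009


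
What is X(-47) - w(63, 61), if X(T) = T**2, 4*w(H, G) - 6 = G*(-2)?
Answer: 2238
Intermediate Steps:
w(H, G) = 3/2 - G/2 (w(H, G) = 3/2 + (G*(-2))/4 = 3/2 + (-2*G)/4 = 3/2 - G/2)
X(-47) - w(63, 61) = (-47)**2 - (3/2 - 1/2*61) = 2209 - (3/2 - 61/2) = 2209 - 1*(-29) = 2209 + 29 = 2238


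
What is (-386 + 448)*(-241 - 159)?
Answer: -24800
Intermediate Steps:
(-386 + 448)*(-241 - 159) = 62*(-400) = -24800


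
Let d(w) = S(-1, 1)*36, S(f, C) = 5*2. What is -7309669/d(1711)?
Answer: -7309669/360 ≈ -20305.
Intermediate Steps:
S(f, C) = 10
d(w) = 360 (d(w) = 10*36 = 360)
-7309669/d(1711) = -7309669/360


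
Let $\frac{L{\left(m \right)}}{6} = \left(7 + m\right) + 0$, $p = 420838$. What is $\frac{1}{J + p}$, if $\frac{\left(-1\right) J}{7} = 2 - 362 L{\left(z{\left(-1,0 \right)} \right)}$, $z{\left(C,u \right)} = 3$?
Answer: $\frac{1}{572864} \approx 1.7456 \cdot 10^{-6}$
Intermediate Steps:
$L{\left(m \right)} = 42 + 6 m$ ($L{\left(m \right)} = 6 \left(\left(7 + m\right) + 0\right) = 6 \left(7 + m\right) = 42 + 6 m$)
$J = 152026$ ($J = - 7 \left(2 - 362 \left(42 + 6 \cdot 3\right)\right) = - 7 \left(2 - 362 \left(42 + 18\right)\right) = - 7 \left(2 - 21720\right) = \left(-7\right) \left(-21718\right) = 152026$)
$\frac{1}{J + p} = \frac{1}{152026 + 420838} = \frac{1}{572864}$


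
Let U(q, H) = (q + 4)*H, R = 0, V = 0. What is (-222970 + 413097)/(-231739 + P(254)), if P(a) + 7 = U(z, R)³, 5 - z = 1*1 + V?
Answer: -190127/231746 ≈ -0.82041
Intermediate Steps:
z = 4 (z = 5 - (1*1 + 0) = 5 - (1 + 0) = 5 - 1*1 = 5 - 1 = 4)
U(q, H) = H*(4 + q) (U(q, H) = (4 + q)*H = H*(4 + q))
P(a) = -7 (P(a) = -7 + (0*(4 + 4))³ = -7 + (0*8)³ = -7 + 0³ = -7 + 0 = -7)
(-222970 + 413097)/(-231739 + P(254)) = (-222970 + 413097)/(-231739 - 7) = 190127/(-231746) = 190127*(-1/231746) = -190127/231746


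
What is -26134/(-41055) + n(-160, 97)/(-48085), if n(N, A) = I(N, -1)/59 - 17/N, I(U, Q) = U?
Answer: 2372763566287/3727156826400 ≈ 0.63661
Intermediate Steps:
n(N, A) = -17/N + N/59 (n(N, A) = N/59 - 17/N = -17/N + N/59)
-26134/(-41055) + n(-160, 97)/(-48085) = -26134/(-41055) + (-17/(-160) + (1/59)*(-160))/(-48085) = -26134*(-1/41055) + (-17*(-1/160) - 160/59)*(-1/48085) = 26134/41055 + (17/160 - 160/59)*(-1/48085) = 26134/41055 - 24597/9440*(-1/48085) = 26134/41055 + 24597/453922400 = 2372763566287/3727156826400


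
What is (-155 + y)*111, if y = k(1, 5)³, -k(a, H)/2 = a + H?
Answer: -209013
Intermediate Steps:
k(a, H) = -2*H - 2*a (k(a, H) = -2*(a + H) = -2*(H + a) = -2*H - 2*a)
y = -1728 (y = (-2*5 - 2*1)³ = (-10 - 2)³ = (-12)³ = -1728)
(-155 + y)*111 = (-155 - 1728)*111 = -1883*111 = -209013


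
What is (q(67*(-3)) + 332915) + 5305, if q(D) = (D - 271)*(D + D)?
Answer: 527964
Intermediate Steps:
q(D) = 2*D*(-271 + D) (q(D) = (-271 + D)*(2*D) = 2*D*(-271 + D))
(q(67*(-3)) + 332915) + 5305 = (2*(67*(-3))*(-271 + 67*(-3)) + 332915) + 5305 = (2*(-201)*(-271 - 201) + 332915) + 5305 = (2*(-201)*(-472) + 332915) + 5305 = (189744 + 332915) + 5305 = 522659 + 5305 = 527964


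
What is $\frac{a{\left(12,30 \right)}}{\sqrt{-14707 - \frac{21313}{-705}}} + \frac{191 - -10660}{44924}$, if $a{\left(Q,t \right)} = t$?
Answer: $\frac{10851}{44924} - \frac{15 i \sqrt{7294721010}}{5173561} \approx 0.24154 - 0.24763 i$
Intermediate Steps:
$\frac{a{\left(12,30 \right)}}{\sqrt{-14707 - \frac{21313}{-705}}} + \frac{191 - -10660}{44924} = \frac{30}{\sqrt{-14707 - \frac{21313}{-705}}} + \frac{191 - -10660}{44924} = \frac{30}{\sqrt{-14707 - - \frac{21313}{705}}} + \left(191 + 10660\right) \frac{1}{44924} = \frac{30}{\sqrt{-14707 + \frac{21313}{705}}} + 10851 \cdot \frac{1}{44924} = \frac{30}{\sqrt{- \frac{10347122}{705}}} + \frac{10851}{44924} = \frac{30}{\frac{1}{705} i \sqrt{7294721010}} + \frac{10851}{44924} = 30 \left(- \frac{i \sqrt{7294721010}}{10347122}\right) + \frac{10851}{44924} = - \frac{15 i \sqrt{7294721010}}{5173561} + \frac{10851}{44924} = \frac{10851}{44924} - \frac{15 i \sqrt{7294721010}}{5173561}$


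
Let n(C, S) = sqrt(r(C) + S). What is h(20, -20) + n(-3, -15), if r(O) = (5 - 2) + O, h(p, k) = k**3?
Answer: -8000 + I*sqrt(15) ≈ -8000.0 + 3.873*I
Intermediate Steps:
r(O) = 3 + O
n(C, S) = sqrt(3 + C + S) (n(C, S) = sqrt((3 + C) + S) = sqrt(3 + C + S))
h(20, -20) + n(-3, -15) = (-20)**3 + sqrt(3 - 3 - 15) = -8000 + sqrt(-15) = -8000 + I*sqrt(15)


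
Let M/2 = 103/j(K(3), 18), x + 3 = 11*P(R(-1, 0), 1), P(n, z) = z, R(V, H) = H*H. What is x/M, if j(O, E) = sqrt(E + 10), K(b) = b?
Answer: 8*sqrt(7)/103 ≈ 0.20550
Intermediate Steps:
R(V, H) = H**2
j(O, E) = sqrt(10 + E)
x = 8 (x = -3 + 11*1 = -3 + 11 = 8)
M = 103*sqrt(7)/7 (M = 2*(103/(sqrt(10 + 18))) = 2*(103/(sqrt(28))) = 2*(103/((2*sqrt(7)))) = 2*(103*(sqrt(7)/14)) = 2*(103*sqrt(7)/14) = 103*sqrt(7)/7 ≈ 38.930)
x/M = 8/((103*sqrt(7)/7)) = 8*(sqrt(7)/103) = 8*sqrt(7)/103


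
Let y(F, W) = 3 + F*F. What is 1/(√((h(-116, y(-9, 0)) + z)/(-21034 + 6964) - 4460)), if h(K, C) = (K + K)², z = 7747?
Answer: -I*√883789757970/62813771 ≈ -0.014966*I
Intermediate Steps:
y(F, W) = 3 + F²
h(K, C) = 4*K² (h(K, C) = (2*K)² = 4*K²)
1/(√((h(-116, y(-9, 0)) + z)/(-21034 + 6964) - 4460)) = 1/(√((4*(-116)² + 7747)/(-21034 + 6964) - 4460)) = 1/(√((4*13456 + 7747)/(-14070) - 4460)) = 1/(√((53824 + 7747)*(-1/14070) - 4460)) = 1/(√(61571*(-1/14070) - 4460)) = 1/(√(-61571/14070 - 4460)) = 1/(√(-62813771/14070)) = 1/(I*√883789757970/14070) = -I*√883789757970/62813771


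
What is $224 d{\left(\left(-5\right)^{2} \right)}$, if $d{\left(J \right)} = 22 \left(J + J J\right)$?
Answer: $3203200$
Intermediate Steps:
$d{\left(J \right)} = 22 J + 22 J^{2}$ ($d{\left(J \right)} = 22 \left(J + J^{2}\right) = 22 J + 22 J^{2}$)
$224 d{\left(\left(-5\right)^{2} \right)} = 224 \cdot 22 \left(-5\right)^{2} \left(1 + \left(-5\right)^{2}\right) = 224 \cdot 22 \cdot 25 \left(1 + 25\right) = 224 \cdot 22 \cdot 25 \cdot 26 = 224 \cdot 14300 = 3203200$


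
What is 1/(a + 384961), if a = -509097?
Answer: -1/124136 ≈ -8.0557e-6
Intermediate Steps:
1/(a + 384961) = 1/(-509097 + 384961) = 1/(-124136) = -1/124136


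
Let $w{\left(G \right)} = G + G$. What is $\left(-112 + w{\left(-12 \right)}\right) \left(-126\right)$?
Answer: $17136$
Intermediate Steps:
$w{\left(G \right)} = 2 G$
$\left(-112 + w{\left(-12 \right)}\right) \left(-126\right) = \left(-112 + 2 \left(-12\right)\right) \left(-126\right) = \left(-112 - 24\right) \left(-126\right) = \left(-136\right) \left(-126\right) = 17136$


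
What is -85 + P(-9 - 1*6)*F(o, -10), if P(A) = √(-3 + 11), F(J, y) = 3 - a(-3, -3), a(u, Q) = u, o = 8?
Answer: -85 + 12*√2 ≈ -68.029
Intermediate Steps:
F(J, y) = 6 (F(J, y) = 3 - 1*(-3) = 3 + 3 = 6)
P(A) = 2*√2 (P(A) = √8 = 2*√2)
-85 + P(-9 - 1*6)*F(o, -10) = -85 + (2*√2)*6 = -85 + 12*√2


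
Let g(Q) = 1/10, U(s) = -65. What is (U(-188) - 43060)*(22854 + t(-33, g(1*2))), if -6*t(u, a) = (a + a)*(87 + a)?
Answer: -3941814175/4 ≈ -9.8545e+8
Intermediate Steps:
g(Q) = 1/10
t(u, a) = -a*(87 + a)/3 (t(u, a) = -(a + a)*(87 + a)/6 = -2*a*(87 + a)/6 = -a*(87 + a)/3)
(U(-188) - 43060)*(22854 + t(-33, g(1*2))) = (-65 - 43060)*(22854 - 1/3*1/10*(87 + 1/10)) = -43125*(22854 - 1/3*1/10*871/10) = -43125*(22854 - 871/300) = -43125*6855329/300 = -3941814175/4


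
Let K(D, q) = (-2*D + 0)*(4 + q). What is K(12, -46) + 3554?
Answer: 4562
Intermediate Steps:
K(D, q) = -2*D*(4 + q) (K(D, q) = (-2*D)*(4 + q) = -2*D*(4 + q))
K(12, -46) + 3554 = -2*12*(4 - 46) + 3554 = -2*12*(-42) + 3554 = 1008 + 3554 = 4562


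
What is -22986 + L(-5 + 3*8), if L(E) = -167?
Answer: -23153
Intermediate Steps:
-22986 + L(-5 + 3*8) = -22986 - 167 = -23153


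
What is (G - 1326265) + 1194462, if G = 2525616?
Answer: 2393813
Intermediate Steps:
(G - 1326265) + 1194462 = (2525616 - 1326265) + 1194462 = 1199351 + 1194462 = 2393813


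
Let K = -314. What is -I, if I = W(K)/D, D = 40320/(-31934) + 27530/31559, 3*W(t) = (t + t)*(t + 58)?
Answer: 5786528974336/42140985 ≈ 1.3731e+5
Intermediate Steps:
W(t) = 2*t*(58 + t)/3 (W(t) = ((t + t)*(t + 58))/3 = ((2*t)*(58 + t))/3 = (2*t*(58 + t))/3 = 2*t*(58 + t)/3)
D = -28093990/71986079 (D = 40320*(-1/31934) + 27530*(1/31559) = -2880/2281 + 27530/31559 = -28093990/71986079 ≈ -0.39027)
I = -5786528974336/42140985 (I = ((2/3)*(-314)*(58 - 314))/(-28093990/71986079) = ((2/3)*(-314)*(-256))*(-71986079/28093990) = (160768/3)*(-71986079/28093990) = -5786528974336/42140985 ≈ -1.3731e+5)
-I = -1*(-5786528974336/42140985) = 5786528974336/42140985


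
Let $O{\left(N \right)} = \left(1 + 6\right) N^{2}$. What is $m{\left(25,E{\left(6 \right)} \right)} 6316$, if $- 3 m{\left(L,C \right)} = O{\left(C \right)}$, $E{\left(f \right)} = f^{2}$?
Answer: $-19099584$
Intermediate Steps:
$O{\left(N \right)} = 7 N^{2}$
$m{\left(L,C \right)} = - \frac{7 C^{2}}{3}$
$m{\left(25,E{\left(6 \right)} \right)} 6316 = - \frac{7 \left(6^{2}\right)^{2}}{3} \cdot 6316 = - \frac{7 \cdot 36^{2}}{3} \cdot 6316 = \left(- \frac{7}{3}\right) 1296 \cdot 6316 = \left(-3024\right) 6316 = -19099584$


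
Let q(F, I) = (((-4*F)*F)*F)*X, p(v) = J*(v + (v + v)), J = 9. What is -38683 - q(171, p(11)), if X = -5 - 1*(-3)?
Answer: -40040371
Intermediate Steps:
p(v) = 27*v (p(v) = 9*(v + (v + v)) = 9*(v + 2*v) = 9*(3*v) = 27*v)
X = -2 (X = -5 + 3 = -2)
q(F, I) = 8*F³ (q(F, I) = (((-4*F)*F)*F)*(-2) = ((-4*F²)*F)*(-2) = -4*F³*(-2) = 8*F³)
-38683 - q(171, p(11)) = -38683 - 8*171³ = -38683 - 8*5000211 = -38683 - 1*40001688 = -38683 - 40001688 = -40040371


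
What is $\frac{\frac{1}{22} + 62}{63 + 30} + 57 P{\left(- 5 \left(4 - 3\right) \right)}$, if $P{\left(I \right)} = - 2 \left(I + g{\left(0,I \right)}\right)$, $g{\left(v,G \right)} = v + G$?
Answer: $\frac{777935}{682} \approx 1140.7$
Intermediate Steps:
$g{\left(v,G \right)} = G + v$
$P{\left(I \right)} = - 4 I$ ($P{\left(I \right)} = - 2 \left(I + \left(I + 0\right)\right) = - 2 \left(I + I\right) = - 2 \cdot 2 I = - 4 I$)
$\frac{\frac{1}{22} + 62}{63 + 30} + 57 P{\left(- 5 \left(4 - 3\right) \right)} = \frac{\frac{1}{22} + 62}{63 + 30} + 57 \left(- 4 \left(- 5 \left(4 - 3\right)\right)\right) = \frac{\frac{1}{22} + 62}{93} + 57 \left(- 4 \left(\left(-5\right) 1\right)\right) = \frac{1365}{22} \cdot \frac{1}{93} + 57 \left(\left(-4\right) \left(-5\right)\right) = \frac{455}{682} + 57 \cdot 20 = \frac{455}{682} + 1140 = \frac{777935}{682}$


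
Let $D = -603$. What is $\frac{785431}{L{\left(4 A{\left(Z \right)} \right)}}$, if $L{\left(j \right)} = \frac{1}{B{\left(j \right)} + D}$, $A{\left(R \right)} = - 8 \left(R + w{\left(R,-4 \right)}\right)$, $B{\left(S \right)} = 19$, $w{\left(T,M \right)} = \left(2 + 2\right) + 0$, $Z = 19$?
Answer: $-458691704$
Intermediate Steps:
$w{\left(T,M \right)} = 4$ ($w{\left(T,M \right)} = 4 + 0 = 4$)
$A{\left(R \right)} = -32 - 8 R$ ($A{\left(R \right)} = - 8 \left(R + 4\right) = - 8 \left(4 + R\right) = -32 - 8 R$)
$L{\left(j \right)} = - \frac{1}{584}$ ($L{\left(j \right)} = \frac{1}{19 - 603} = \frac{1}{-584} = - \frac{1}{584}$)
$\frac{785431}{L{\left(4 A{\left(Z \right)} \right)}} = \frac{785431}{- \frac{1}{584}} = 785431 \left(-584\right) = -458691704$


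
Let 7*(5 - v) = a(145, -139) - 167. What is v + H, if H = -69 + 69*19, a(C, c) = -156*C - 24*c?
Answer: 28180/7 ≈ 4025.7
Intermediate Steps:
H = 1242 (H = -69 + 1311 = 1242)
v = 19486/7 (v = 5 - ((-156*145 - 24*(-139)) - 167)/7 = 5 - ((-22620 + 3336) - 167)/7 = 5 - (-19284 - 167)/7 = 5 - ⅐*(-19451) = 5 + 19451/7 = 19486/7 ≈ 2783.7)
v + H = 19486/7 + 1242 = 28180/7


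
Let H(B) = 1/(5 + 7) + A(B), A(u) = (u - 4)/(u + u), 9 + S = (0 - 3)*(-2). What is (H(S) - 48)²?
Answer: 34969/16 ≈ 2185.6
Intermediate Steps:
S = -3 (S = -9 + (0 - 3)*(-2) = -9 - 3*(-2) = -9 + 6 = -3)
A(u) = (-4 + u)/(2*u) (A(u) = (-4 + u)/((2*u)) = (-4 + u)*(1/(2*u)) = (-4 + u)/(2*u))
H(B) = 1/12 + (-4 + B)/(2*B) (H(B) = 1/(5 + 7) + (-4 + B)/(2*B) = 1/12 + (-4 + B)/(2*B))
(H(S) - 48)² = ((7/12 - 2/(-3)) - 48)² = ((7/12 - 2*(-⅓)) - 48)² = ((7/12 + ⅔) - 48)² = (5/4 - 48)² = (-187/4)² = 34969/16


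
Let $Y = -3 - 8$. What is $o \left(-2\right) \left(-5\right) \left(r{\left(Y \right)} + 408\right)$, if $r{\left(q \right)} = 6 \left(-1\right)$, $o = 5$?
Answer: $20100$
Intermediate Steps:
$Y = -11$
$r{\left(q \right)} = -6$
$o \left(-2\right) \left(-5\right) \left(r{\left(Y \right)} + 408\right) = 5 \left(-2\right) \left(-5\right) \left(-6 + 408\right) = \left(-10\right) \left(-5\right) 402 = 50 \cdot 402 = 20100$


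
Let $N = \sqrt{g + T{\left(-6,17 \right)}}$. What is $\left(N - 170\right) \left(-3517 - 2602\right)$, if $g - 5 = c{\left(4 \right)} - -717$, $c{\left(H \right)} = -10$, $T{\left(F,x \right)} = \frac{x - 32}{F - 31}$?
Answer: $1040230 - \frac{6119 \sqrt{975283}}{37} \approx 8.7691 \cdot 10^{5}$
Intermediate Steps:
$T{\left(F,x \right)} = \frac{-32 + x}{-31 + F}$
$g = 712$ ($g = 5 - -707 = 5 + \left(-10 + 717\right) = 5 + 707 = 712$)
$N = \frac{\sqrt{975283}}{37}$ ($N = \sqrt{712 + \frac{-32 + 17}{-31 - 6}} = \sqrt{712 + \frac{1}{-37} \left(-15\right)} = \sqrt{712 - - \frac{15}{37}} = \sqrt{712 + \frac{15}{37}} = \sqrt{\frac{26359}{37}} = \frac{\sqrt{975283}}{37} \approx 26.691$)
$\left(N - 170\right) \left(-3517 - 2602\right) = \left(\frac{\sqrt{975283}}{37} - 170\right) \left(-3517 - 2602\right) = \left(\frac{\sqrt{975283}}{37} - 170\right) \left(-6119\right) = \left(-170 + \frac{\sqrt{975283}}{37}\right) \left(-6119\right) = 1040230 - \frac{6119 \sqrt{975283}}{37}$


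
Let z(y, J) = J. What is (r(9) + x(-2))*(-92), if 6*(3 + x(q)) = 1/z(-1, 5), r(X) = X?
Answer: -8326/15 ≈ -555.07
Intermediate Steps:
x(q) = -89/30 (x(q) = -3 + (1/6)/5 = -3 + (1/6)*(1/5) = -3 + 1/30 = -89/30)
(r(9) + x(-2))*(-92) = (9 - 89/30)*(-92) = (181/30)*(-92) = -8326/15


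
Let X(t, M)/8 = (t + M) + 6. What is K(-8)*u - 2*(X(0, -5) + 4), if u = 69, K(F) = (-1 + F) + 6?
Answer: -231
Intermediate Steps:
X(t, M) = 48 + 8*M + 8*t (X(t, M) = 8*((t + M) + 6) = 8*((M + t) + 6) = 8*(6 + M + t) = 48 + 8*M + 8*t)
K(F) = 5 + F
K(-8)*u - 2*(X(0, -5) + 4) = (5 - 8)*69 - 2*((48 + 8*(-5) + 8*0) + 4) = -3*69 - 2*((48 - 40 + 0) + 4) = -207 - 2*(8 + 4) = -207 - 2*12 = -207 - 24 = -231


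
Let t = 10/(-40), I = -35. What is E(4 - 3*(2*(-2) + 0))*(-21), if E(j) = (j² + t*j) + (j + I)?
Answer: -4893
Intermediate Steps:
t = -¼ (t = 10*(-1/40) = -¼ ≈ -0.25000)
E(j) = -35 + j² + 3*j/4 (E(j) = (j² - j/4) + (j - 35) = (j² - j/4) + (-35 + j) = -35 + j² + 3*j/4)
E(4 - 3*(2*(-2) + 0))*(-21) = (-35 + (4 - 3*(2*(-2) + 0))² + 3*(4 - 3*(2*(-2) + 0))/4)*(-21) = (-35 + (4 - 3*(-4 + 0))² + 3*(4 - 3*(-4 + 0))/4)*(-21) = (-35 + (4 - 3*(-4))² + 3*(4 - 3*(-4))/4)*(-21) = (-35 + (4 + 12)² + 3*(4 + 12)/4)*(-21) = (-35 + 16² + (¾)*16)*(-21) = (-35 + 256 + 12)*(-21) = 233*(-21) = -4893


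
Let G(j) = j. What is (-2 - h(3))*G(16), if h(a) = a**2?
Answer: -176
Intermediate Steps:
(-2 - h(3))*G(16) = (-2 - 1*3**2)*16 = (-2 - 1*9)*16 = (-2 - 9)*16 = -11*16 = -176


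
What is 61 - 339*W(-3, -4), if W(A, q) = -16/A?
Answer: -1747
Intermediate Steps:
61 - 339*W(-3, -4) = 61 - (-5424)/(-3) = 61 - (-5424)*(-1)/3 = 61 - 339*16/3 = 61 - 1808 = -1747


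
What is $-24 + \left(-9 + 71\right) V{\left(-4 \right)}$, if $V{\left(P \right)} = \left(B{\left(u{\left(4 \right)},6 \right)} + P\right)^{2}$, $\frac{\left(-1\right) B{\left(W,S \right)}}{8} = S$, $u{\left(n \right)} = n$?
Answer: $167624$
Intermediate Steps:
$B{\left(W,S \right)} = - 8 S$
$V{\left(P \right)} = \left(-48 + P\right)^{2}$ ($V{\left(P \right)} = \left(\left(-8\right) 6 + P\right)^{2} = \left(-48 + P\right)^{2}$)
$-24 + \left(-9 + 71\right) V{\left(-4 \right)} = -24 + \left(-9 + 71\right) \left(-48 - 4\right)^{2} = -24 + 62 \left(-52\right)^{2} = -24 + 62 \cdot 2704 = -24 + 167648 = 167624$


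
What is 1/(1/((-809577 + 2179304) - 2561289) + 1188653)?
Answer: 1191562/1416353745985 ≈ 8.4129e-7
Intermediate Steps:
1/(1/((-809577 + 2179304) - 2561289) + 1188653) = 1/(1/(1369727 - 2561289) + 1188653) = 1/(1/(-1191562) + 1188653) = 1/(-1/1191562 + 1188653) = 1/(1416353745985/1191562) = 1191562/1416353745985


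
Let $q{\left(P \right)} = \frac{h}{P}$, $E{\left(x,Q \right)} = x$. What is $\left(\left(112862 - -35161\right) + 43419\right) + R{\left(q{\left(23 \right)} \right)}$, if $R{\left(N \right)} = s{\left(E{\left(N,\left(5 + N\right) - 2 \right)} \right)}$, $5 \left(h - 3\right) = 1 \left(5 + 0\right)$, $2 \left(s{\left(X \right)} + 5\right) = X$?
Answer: $\frac{4403053}{23} \approx 1.9144 \cdot 10^{5}$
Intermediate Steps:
$s{\left(X \right)} = -5 + \frac{X}{2}$
$h = 4$ ($h = 3 + \frac{1 \left(5 + 0\right)}{5} = 3 + \frac{1 \cdot 5}{5} = 3 + \frac{1}{5} \cdot 5 = 3 + 1 = 4$)
$q{\left(P \right)} = \frac{4}{P}$
$R{\left(N \right)} = -5 + \frac{N}{2}$
$\left(\left(112862 - -35161\right) + 43419\right) + R{\left(q{\left(23 \right)} \right)} = \left(\left(112862 - -35161\right) + 43419\right) - \left(5 - \frac{4 \cdot \frac{1}{23}}{2}\right) = \left(\left(112862 + 35161\right) + 43419\right) - \left(5 - \frac{4 \cdot \frac{1}{23}}{2}\right) = \left(148023 + 43419\right) + \left(-5 + \frac{1}{2} \cdot \frac{4}{23}\right) = 191442 + \left(-5 + \frac{2}{23}\right) = 191442 - \frac{113}{23} = \frac{4403053}{23}$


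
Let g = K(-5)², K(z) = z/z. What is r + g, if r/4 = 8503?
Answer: 34013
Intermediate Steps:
K(z) = 1
g = 1 (g = 1² = 1)
r = 34012 (r = 4*8503 = 34012)
r + g = 34012 + 1 = 34013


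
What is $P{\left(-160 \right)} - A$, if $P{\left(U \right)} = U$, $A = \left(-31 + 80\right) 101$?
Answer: $-5109$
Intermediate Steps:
$A = 4949$ ($A = 49 \cdot 101 = 4949$)
$P{\left(-160 \right)} - A = -160 - 4949 = -5109$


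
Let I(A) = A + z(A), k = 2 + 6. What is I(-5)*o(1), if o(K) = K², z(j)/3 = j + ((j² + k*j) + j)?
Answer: -80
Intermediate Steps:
k = 8
z(j) = 3*j² + 30*j (z(j) = 3*(j + ((j² + 8*j) + j)) = 3*(j + (j² + 9*j)) = 3*(j² + 10*j) = 3*j² + 30*j)
I(A) = A + 3*A*(10 + A)
I(-5)*o(1) = -5*(31 + 3*(-5))*1² = -5*(31 - 15)*1 = -5*16*1 = -80*1 = -80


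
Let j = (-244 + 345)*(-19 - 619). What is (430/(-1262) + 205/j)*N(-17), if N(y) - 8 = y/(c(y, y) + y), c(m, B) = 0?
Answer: -125851725/40660378 ≈ -3.0952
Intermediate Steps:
j = -64438 (j = 101*(-638) = -64438)
N(y) = 9 (N(y) = 8 + y/(0 + y) = 8 + y/y = 8 + 1 = 9)
(430/(-1262) + 205/j)*N(-17) = (430/(-1262) + 205/(-64438))*9 = (430*(-1/1262) + 205*(-1/64438))*9 = (-215/631 - 205/64438)*9 = -13983525/40660378*9 = -125851725/40660378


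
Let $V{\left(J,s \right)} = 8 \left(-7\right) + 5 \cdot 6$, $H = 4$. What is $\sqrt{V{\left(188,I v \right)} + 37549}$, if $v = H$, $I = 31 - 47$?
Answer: $\sqrt{37523} \approx 193.71$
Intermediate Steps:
$I = -16$
$v = 4$
$V{\left(J,s \right)} = -26$ ($V{\left(J,s \right)} = -56 + 30 = -26$)
$\sqrt{V{\left(188,I v \right)} + 37549} = \sqrt{-26 + 37549} = \sqrt{37523}$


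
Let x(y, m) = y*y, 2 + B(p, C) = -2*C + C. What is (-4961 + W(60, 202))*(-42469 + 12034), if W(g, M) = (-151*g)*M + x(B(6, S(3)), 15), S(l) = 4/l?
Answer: 167551056205/3 ≈ 5.5850e+10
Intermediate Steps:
B(p, C) = -2 - C (B(p, C) = -2 + (-2*C + C) = -2 - C)
x(y, m) = y²
W(g, M) = 100/9 - 151*M*g (W(g, M) = (-151*g)*M + (-2 - 4/3)² = -151*M*g + (-2 - 4/3)² = -151*M*g + (-10/3)² = -151*M*g + 100/9 = 100/9 - 151*M*g)
(-4961 + W(60, 202))*(-42469 + 12034) = (-4961 + (100/9 - 151*202*60))*(-42469 + 12034) = (-4961 + (100/9 - 1830120))*(-30435) = (-4961 - 16470980/9)*(-30435) = -16515629/9*(-30435) = 167551056205/3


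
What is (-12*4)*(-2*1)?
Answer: 96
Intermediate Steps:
(-12*4)*(-2*1) = -48*(-2) = 96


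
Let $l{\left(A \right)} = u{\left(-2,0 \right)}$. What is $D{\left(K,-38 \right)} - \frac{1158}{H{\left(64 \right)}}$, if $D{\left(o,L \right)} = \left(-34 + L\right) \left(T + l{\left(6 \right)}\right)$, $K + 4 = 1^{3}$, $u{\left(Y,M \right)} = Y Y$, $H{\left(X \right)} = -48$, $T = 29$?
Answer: $- \frac{18815}{8} \approx -2351.9$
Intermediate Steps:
$u{\left(Y,M \right)} = Y^{2}$
$l{\left(A \right)} = 4$ ($l{\left(A \right)} = \left(-2\right)^{2} = 4$)
$K = -3$ ($K = -4 + 1^{3} = -4 + 1 = -3$)
$D{\left(o,L \right)} = -1122 + 33 L$ ($D{\left(o,L \right)} = \left(-34 + L\right) \left(29 + 4\right) = \left(-34 + L\right) 33 = -1122 + 33 L$)
$D{\left(K,-38 \right)} - \frac{1158}{H{\left(64 \right)}} = \left(-1122 + 33 \left(-38\right)\right) - \frac{1158}{-48} = \left(-1122 - 1254\right) - 1158 \left(- \frac{1}{48}\right) = -2376 - - \frac{193}{8} = -2376 + \frac{193}{8} = - \frac{18815}{8}$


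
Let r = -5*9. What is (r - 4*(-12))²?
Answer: 9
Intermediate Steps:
r = -45
(r - 4*(-12))² = (-45 - 4*(-12))² = (-45 + 48)² = 3² = 9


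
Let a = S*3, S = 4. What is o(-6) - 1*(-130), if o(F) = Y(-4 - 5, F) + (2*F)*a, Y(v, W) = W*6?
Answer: -50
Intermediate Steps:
Y(v, W) = 6*W
a = 12 (a = 4*3 = 12)
o(F) = 30*F (o(F) = 6*F + (2*F)*12 = 6*F + 24*F = 30*F)
o(-6) - 1*(-130) = 30*(-6) - 1*(-130) = -180 + 130 = -50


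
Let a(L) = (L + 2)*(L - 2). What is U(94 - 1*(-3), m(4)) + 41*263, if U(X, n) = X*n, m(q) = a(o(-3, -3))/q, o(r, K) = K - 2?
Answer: 45169/4 ≈ 11292.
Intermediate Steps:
o(r, K) = -2 + K
a(L) = (-2 + L)*(2 + L) (a(L) = (2 + L)*(-2 + L) = (-2 + L)*(2 + L))
m(q) = 21/q (m(q) = (-4 + (-2 - 3)²)/q = (-4 + (-5)²)/q = (-4 + 25)/q = 21/q)
U(94 - 1*(-3), m(4)) + 41*263 = (94 - 1*(-3))*(21/4) + 41*263 = (94 + 3)*(21*(¼)) + 10783 = 97*(21/4) + 10783 = 2037/4 + 10783 = 45169/4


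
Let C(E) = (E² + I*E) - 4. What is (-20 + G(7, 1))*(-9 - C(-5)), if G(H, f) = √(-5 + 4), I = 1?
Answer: 500 - 25*I ≈ 500.0 - 25.0*I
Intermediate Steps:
C(E) = -4 + E + E² (C(E) = (E² + 1*E) - 4 = (E² + E) - 4 = (E + E²) - 4 = -4 + E + E²)
G(H, f) = I (G(H, f) = √(-1) = I)
(-20 + G(7, 1))*(-9 - C(-5)) = (-20 + I)*(-9 - (-4 - 5 + (-5)²)) = (-20 + I)*(-9 - (-4 - 5 + 25)) = (-20 + I)*(-9 - 1*16) = (-20 + I)*(-9 - 16) = (-20 + I)*(-25) = 500 - 25*I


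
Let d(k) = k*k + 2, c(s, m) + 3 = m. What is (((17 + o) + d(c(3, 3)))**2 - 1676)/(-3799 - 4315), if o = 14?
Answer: 587/8114 ≈ 0.072344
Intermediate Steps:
c(s, m) = -3 + m
d(k) = 2 + k**2 (d(k) = k**2 + 2 = 2 + k**2)
(((17 + o) + d(c(3, 3)))**2 - 1676)/(-3799 - 4315) = (((17 + 14) + (2 + (-3 + 3)**2))**2 - 1676)/(-3799 - 4315) = ((31 + (2 + 0**2))**2 - 1676)/(-8114) = ((31 + (2 + 0))**2 - 1676)*(-1/8114) = ((31 + 2)**2 - 1676)*(-1/8114) = (33**2 - 1676)*(-1/8114) = (1089 - 1676)*(-1/8114) = -587*(-1/8114) = 587/8114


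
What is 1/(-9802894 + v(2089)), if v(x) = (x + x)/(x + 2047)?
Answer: -2068/20272382703 ≈ -1.0201e-7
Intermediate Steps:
v(x) = 2*x/(2047 + x) (v(x) = (2*x)/(2047 + x) = 2*x/(2047 + x))
1/(-9802894 + v(2089)) = 1/(-9802894 + 2*2089/(2047 + 2089)) = 1/(-9802894 + 2*2089/4136) = 1/(-9802894 + 2*2089*(1/4136)) = 1/(-9802894 + 2089/2068) = 1/(-20272382703/2068) = -2068/20272382703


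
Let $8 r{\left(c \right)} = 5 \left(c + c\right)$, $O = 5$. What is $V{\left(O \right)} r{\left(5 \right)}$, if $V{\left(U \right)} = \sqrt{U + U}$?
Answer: $\frac{25 \sqrt{10}}{4} \approx 19.764$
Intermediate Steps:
$V{\left(U \right)} = \sqrt{2} \sqrt{U}$ ($V{\left(U \right)} = \sqrt{2 U} = \sqrt{2} \sqrt{U}$)
$r{\left(c \right)} = \frac{5 c}{4}$ ($r{\left(c \right)} = \frac{5 \left(c + c\right)}{8} = \frac{5 \cdot 2 c}{8} = \frac{10 c}{8} = \frac{5 c}{4}$)
$V{\left(O \right)} r{\left(5 \right)} = \sqrt{2} \sqrt{5} \cdot \frac{5}{4} \cdot 5 = \sqrt{10} \cdot \frac{25}{4} = \frac{25 \sqrt{10}}{4}$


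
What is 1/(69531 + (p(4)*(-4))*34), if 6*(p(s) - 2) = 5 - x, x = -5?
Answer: 3/207097 ≈ 1.4486e-5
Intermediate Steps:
p(s) = 11/3 (p(s) = 2 + (5 - 1*(-5))/6 = 2 + (5 + 5)/6 = 2 + (⅙)*10 = 2 + 5/3 = 11/3)
1/(69531 + (p(4)*(-4))*34) = 1/(69531 + ((11/3)*(-4))*34) = 1/(69531 - 44/3*34) = 1/(69531 - 1496/3) = 1/(207097/3) = 3/207097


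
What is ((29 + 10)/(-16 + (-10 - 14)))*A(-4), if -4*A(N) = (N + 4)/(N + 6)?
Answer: 0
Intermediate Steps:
A(N) = -(4 + N)/(4*(6 + N)) (A(N) = -(N + 4)/(4*(N + 6)) = -(4 + N)/(4*(6 + N)))
((29 + 10)/(-16 + (-10 - 14)))*A(-4) = ((29 + 10)/(-16 + (-10 - 14)))*((-4 - 1*(-4))/(4*(6 - 4))) = (39/(-16 - 24))*((¼)*(-4 + 4)/2) = (39/(-40))*((¼)*(½)*0) = (39*(-1/40))*0 = -39/40*0 = 0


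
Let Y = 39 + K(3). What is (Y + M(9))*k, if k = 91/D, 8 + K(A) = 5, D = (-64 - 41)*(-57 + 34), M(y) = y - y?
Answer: 156/115 ≈ 1.3565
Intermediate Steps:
M(y) = 0
D = 2415 (D = -105*(-23) = 2415)
K(A) = -3 (K(A) = -8 + 5 = -3)
Y = 36 (Y = 39 - 3 = 36)
k = 13/345 (k = 91/2415 = 91*(1/2415) = 13/345 ≈ 0.037681)
(Y + M(9))*k = (36 + 0)*(13/345) = 36*(13/345) = 156/115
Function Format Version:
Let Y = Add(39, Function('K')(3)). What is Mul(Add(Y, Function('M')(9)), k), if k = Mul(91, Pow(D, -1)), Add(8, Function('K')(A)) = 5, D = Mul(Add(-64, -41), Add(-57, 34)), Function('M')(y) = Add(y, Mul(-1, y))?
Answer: Rational(156, 115) ≈ 1.3565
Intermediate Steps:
Function('M')(y) = 0
D = 2415 (D = Mul(-105, -23) = 2415)
Function('K')(A) = -3 (Function('K')(A) = Add(-8, 5) = -3)
Y = 36 (Y = Add(39, -3) = 36)
k = Rational(13, 345) (k = Mul(91, Pow(2415, -1)) = Mul(91, Rational(1, 2415)) = Rational(13, 345) ≈ 0.037681)
Mul(Add(Y, Function('M')(9)), k) = Mul(Add(36, 0), Rational(13, 345)) = Mul(36, Rational(13, 345)) = Rational(156, 115)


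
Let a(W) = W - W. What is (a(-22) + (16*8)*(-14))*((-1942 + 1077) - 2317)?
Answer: 5702144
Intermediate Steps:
a(W) = 0
(a(-22) + (16*8)*(-14))*((-1942 + 1077) - 2317) = (0 + (16*8)*(-14))*((-1942 + 1077) - 2317) = (0 + 128*(-14))*(-865 - 2317) = (0 - 1792)*(-3182) = -1792*(-3182) = 5702144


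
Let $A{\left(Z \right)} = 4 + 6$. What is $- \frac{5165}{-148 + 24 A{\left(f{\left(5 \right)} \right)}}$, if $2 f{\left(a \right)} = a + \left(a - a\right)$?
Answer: $- \frac{5165}{92} \approx -56.141$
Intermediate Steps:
$f{\left(a \right)} = \frac{a}{2}$ ($f{\left(a \right)} = \frac{a + \left(a - a\right)}{2} = \frac{a + 0}{2} = \frac{a}{2}$)
$A{\left(Z \right)} = 10$
$- \frac{5165}{-148 + 24 A{\left(f{\left(5 \right)} \right)}} = - \frac{5165}{-148 + 24 \cdot 10} = - \frac{5165}{-148 + 240} = - \frac{5165}{92}$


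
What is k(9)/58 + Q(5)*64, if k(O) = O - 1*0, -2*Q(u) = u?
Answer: -9271/58 ≈ -159.84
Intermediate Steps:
Q(u) = -u/2
k(O) = O (k(O) = O + 0 = O)
k(9)/58 + Q(5)*64 = 9/58 - 1/2*5*64 = 9*(1/58) - 5/2*64 = 9/58 - 160 = -9271/58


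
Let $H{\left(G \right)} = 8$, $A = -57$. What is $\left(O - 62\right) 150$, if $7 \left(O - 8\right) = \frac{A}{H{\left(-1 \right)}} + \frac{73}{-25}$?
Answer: $- \frac{33261}{4} \approx -8315.3$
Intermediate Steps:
$O = \frac{1313}{200}$ ($O = 8 + \frac{- \frac{57}{8} + \frac{73}{-25}}{7} = 8 + \frac{\left(-57\right) \frac{1}{8} + 73 \left(- \frac{1}{25}\right)}{7} = 8 + \frac{- \frac{57}{8} - \frac{73}{25}}{7} = 8 + \frac{1}{7} \left(- \frac{2009}{200}\right) = 8 - \frac{287}{200} = \frac{1313}{200} \approx 6.565$)
$\left(O - 62\right) 150 = \left(\frac{1313}{200} - 62\right) 150 = \left(- \frac{11087}{200}\right) 150 = - \frac{33261}{4}$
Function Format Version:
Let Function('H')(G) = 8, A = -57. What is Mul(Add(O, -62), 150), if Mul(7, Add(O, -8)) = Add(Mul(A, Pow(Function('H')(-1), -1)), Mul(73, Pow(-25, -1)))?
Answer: Rational(-33261, 4) ≈ -8315.3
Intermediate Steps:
O = Rational(1313, 200) (O = Add(8, Mul(Rational(1, 7), Add(Mul(-57, Pow(8, -1)), Mul(73, Pow(-25, -1))))) = Add(8, Mul(Rational(1, 7), Add(Mul(-57, Rational(1, 8)), Mul(73, Rational(-1, 25))))) = Add(8, Mul(Rational(1, 7), Add(Rational(-57, 8), Rational(-73, 25)))) = Add(8, Mul(Rational(1, 7), Rational(-2009, 200))) = Add(8, Rational(-287, 200)) = Rational(1313, 200) ≈ 6.5650)
Mul(Add(O, -62), 150) = Mul(Add(Rational(1313, 200), -62), 150) = Mul(Rational(-11087, 200), 150) = Rational(-33261, 4)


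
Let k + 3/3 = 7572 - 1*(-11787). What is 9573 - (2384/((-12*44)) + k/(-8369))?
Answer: 2645728216/276177 ≈ 9579.8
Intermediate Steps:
k = 19358 (k = -1 + (7572 - 1*(-11787)) = -1 + (7572 + 11787) = -1 + 19359 = 19358)
9573 - (2384/((-12*44)) + k/(-8369)) = 9573 - (2384/((-12*44)) + 19358/(-8369)) = 9573 - (2384/(-528) + 19358*(-1/8369)) = 9573 - (2384*(-1/528) - 19358/8369) = 9573 - (-149/33 - 19358/8369) = 9573 - 1*(-1885795/276177) = 9573 + 1885795/276177 = 2645728216/276177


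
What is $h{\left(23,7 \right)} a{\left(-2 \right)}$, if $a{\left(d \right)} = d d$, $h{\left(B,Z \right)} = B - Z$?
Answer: $64$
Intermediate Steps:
$a{\left(d \right)} = d^{2}$
$h{\left(23,7 \right)} a{\left(-2 \right)} = \left(23 - 7\right) \left(-2\right)^{2} = \left(23 - 7\right) 4 = 16 \cdot 4 = 64$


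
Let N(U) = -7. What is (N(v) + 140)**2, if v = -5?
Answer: 17689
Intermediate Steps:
(N(v) + 140)**2 = (-7 + 140)**2 = 133**2 = 17689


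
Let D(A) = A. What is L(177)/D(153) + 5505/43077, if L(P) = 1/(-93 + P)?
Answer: 23597779/184541868 ≈ 0.12787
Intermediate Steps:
L(177)/D(153) + 5505/43077 = 1/((-93 + 177)*153) + 5505/43077 = (1/153)/84 + 5505*(1/43077) = (1/84)*(1/153) + 1835/14359 = 1/12852 + 1835/14359 = 23597779/184541868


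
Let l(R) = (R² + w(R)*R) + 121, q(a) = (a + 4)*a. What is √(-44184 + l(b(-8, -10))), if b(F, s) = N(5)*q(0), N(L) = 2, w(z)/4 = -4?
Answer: I*√44063 ≈ 209.91*I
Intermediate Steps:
w(z) = -16 (w(z) = 4*(-4) = -16)
q(a) = a*(4 + a) (q(a) = (4 + a)*a = a*(4 + a))
b(F, s) = 0 (b(F, s) = 2*(0*(4 + 0)) = 2*(0*4) = 2*0 = 0)
l(R) = 121 + R² - 16*R (l(R) = (R² - 16*R) + 121 = 121 + R² - 16*R)
√(-44184 + l(b(-8, -10))) = √(-44184 + (121 + 0² - 16*0)) = √(-44184 + (121 + 0 + 0)) = √(-44184 + 121) = √(-44063) = I*√44063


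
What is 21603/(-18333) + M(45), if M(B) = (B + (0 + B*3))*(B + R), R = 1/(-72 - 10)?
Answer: 2028617869/250551 ≈ 8096.6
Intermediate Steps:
R = -1/82 (R = 1/(-82) = -1/82 ≈ -0.012195)
M(B) = 4*B*(-1/82 + B) (M(B) = (B + (0 + B*3))*(B - 1/82) = (B + (0 + 3*B))*(-1/82 + B) = (B + 3*B)*(-1/82 + B) = (4*B)*(-1/82 + B) = 4*B*(-1/82 + B))
21603/(-18333) + M(45) = 21603/(-18333) + (2/41)*45*(-1 + 82*45) = 21603*(-1/18333) + (2/41)*45*(-1 + 3690) = -7201/6111 + (2/41)*45*3689 = -7201/6111 + 332010/41 = 2028617869/250551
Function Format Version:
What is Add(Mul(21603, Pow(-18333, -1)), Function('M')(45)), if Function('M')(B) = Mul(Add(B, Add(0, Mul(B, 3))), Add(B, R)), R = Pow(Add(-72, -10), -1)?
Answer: Rational(2028617869, 250551) ≈ 8096.6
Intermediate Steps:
R = Rational(-1, 82) (R = Pow(-82, -1) = Rational(-1, 82) ≈ -0.012195)
Function('M')(B) = Mul(4, B, Add(Rational(-1, 82), B)) (Function('M')(B) = Mul(Add(B, Add(0, Mul(B, 3))), Add(B, Rational(-1, 82))) = Mul(Add(B, Add(0, Mul(3, B))), Add(Rational(-1, 82), B)) = Mul(Add(B, Mul(3, B)), Add(Rational(-1, 82), B)) = Mul(Mul(4, B), Add(Rational(-1, 82), B)) = Mul(4, B, Add(Rational(-1, 82), B)))
Add(Mul(21603, Pow(-18333, -1)), Function('M')(45)) = Add(Mul(21603, Pow(-18333, -1)), Mul(Rational(2, 41), 45, Add(-1, Mul(82, 45)))) = Add(Mul(21603, Rational(-1, 18333)), Mul(Rational(2, 41), 45, Add(-1, 3690))) = Add(Rational(-7201, 6111), Mul(Rational(2, 41), 45, 3689)) = Add(Rational(-7201, 6111), Rational(332010, 41)) = Rational(2028617869, 250551)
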